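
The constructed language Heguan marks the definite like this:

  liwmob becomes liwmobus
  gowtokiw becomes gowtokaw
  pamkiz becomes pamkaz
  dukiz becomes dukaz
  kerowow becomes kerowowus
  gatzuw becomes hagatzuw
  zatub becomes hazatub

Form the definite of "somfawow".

"somfawow" has last vowel 'o'. The stems whose last vowel is 'o' (liwmob → liwmobus, kerowow → kerowowus) add -us.
So somfawow → somfawowus.

somfawowus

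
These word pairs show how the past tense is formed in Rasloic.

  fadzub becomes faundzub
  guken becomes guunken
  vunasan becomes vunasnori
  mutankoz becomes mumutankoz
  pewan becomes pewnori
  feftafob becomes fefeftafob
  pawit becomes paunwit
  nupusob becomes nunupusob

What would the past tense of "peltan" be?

peltnori

"peltan" has last vowel 'a'. The stems whose last vowel is 'a' (pewan → pewnori, vunasan → vunasnori) delete the last vowel and add -ori.
The other patterns: stems whose last vowel is 'o' repeat the first consonant+vowel as a prefix; stems whose last vowel is 'e', 'i' or 'u' insert -un- after the first vowel.
So peltan → peltnori.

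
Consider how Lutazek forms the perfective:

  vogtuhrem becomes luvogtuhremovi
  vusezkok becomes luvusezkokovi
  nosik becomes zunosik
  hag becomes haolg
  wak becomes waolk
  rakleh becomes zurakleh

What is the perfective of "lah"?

laolh

"lah" has 1 vowel. The stems with 1 vowel (wak → waolk, hag → haolg) insert -ol- after the first vowel.
So lah → laolh.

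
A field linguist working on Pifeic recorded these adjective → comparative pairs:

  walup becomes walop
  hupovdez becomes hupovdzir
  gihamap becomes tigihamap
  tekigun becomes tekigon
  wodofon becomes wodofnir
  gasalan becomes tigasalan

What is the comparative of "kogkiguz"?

kogkigoz

gihamap and walup both end in -p yet inflect differently (tigihamap, walop), so the final letter is not what conditions the rule; the last vowel is.
"kogkiguz" has last vowel 'u'. The stems whose last vowel is 'u' (walup → walop, tekigun → tekigon) change the last vowel to 'o'.
The other patterns: stems whose last vowel is 'a' add the prefix ti-; stems whose last vowel is 'e' or 'o' delete the last vowel and add -ir.
So kogkiguz → kogkigoz.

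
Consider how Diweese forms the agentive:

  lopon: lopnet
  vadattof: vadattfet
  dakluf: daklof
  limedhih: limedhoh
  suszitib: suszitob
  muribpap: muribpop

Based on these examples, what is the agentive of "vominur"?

vominor

vadattof and dakluf both end in -f yet inflect differently (vadattfet, daklof), so the final letter is not what conditions the rule; the last vowel is.
"vominur" has last vowel 'u'. The one such stem in the data (dakluf → daklof) changes the last vowel to 'o' (as do limedhih, suszitib), so the same rule applies.
So vominur → vominor.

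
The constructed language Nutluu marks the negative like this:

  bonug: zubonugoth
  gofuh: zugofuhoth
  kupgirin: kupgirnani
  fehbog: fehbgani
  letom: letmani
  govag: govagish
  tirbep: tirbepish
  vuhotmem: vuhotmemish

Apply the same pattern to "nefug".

"nefug" has last vowel 'u'. The stems whose last vowel is 'u' (bonug → zubonugoth, gofuh → zugofuhoth) add zu- … -oth around the stem.
So nefug → zunefugoth.

zunefugoth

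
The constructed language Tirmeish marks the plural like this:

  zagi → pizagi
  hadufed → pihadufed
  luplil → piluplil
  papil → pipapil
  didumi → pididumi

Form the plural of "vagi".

pivagi

Every pair shown (zagi → pizagi, hadufed → pihadufed, luplil → piluplil, …) follows the same rule: add the prefix pi-.
So vagi → pivagi.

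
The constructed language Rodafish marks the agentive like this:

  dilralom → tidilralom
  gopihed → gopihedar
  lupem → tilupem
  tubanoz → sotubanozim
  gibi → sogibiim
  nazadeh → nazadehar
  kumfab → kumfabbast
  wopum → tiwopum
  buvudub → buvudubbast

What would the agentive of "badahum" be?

tibadahum

buvudub and wopum both have last vowel 'u' yet inflect differently (buvudubbast, tiwopum), so the last vowel is not what conditions the rule; the final letter is.
"badahum" ends in -m. The stems ending in -m (wopum → tiwopum, dilralom → tidilralom, lupem → tilupem) add the prefix ti-.
The other patterns: stems ending in -d or -h add -ar; stems ending in -b double the final consonant and add -ast; stems ending in -i or -z add so- … -im around the stem.
So badahum → tibadahum.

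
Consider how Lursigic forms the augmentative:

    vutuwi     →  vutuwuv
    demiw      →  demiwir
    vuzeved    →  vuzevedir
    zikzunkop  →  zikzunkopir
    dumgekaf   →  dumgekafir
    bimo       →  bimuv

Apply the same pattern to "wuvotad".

wuvotadir

bimo and zikzunkop both have last vowel 'o' yet inflect differently (bimuv, zikzunkopir), so the last vowel is not what conditions the rule; whether the stem ends in a vowel or a consonant is.
"wuvotad" ends in a consonant. The stems ending in a consonant (zikzunkop → zikzunkopir, vuzeved → vuzevedir, dumgekaf → dumgekafir) add -ir.
So wuvotad → wuvotadir.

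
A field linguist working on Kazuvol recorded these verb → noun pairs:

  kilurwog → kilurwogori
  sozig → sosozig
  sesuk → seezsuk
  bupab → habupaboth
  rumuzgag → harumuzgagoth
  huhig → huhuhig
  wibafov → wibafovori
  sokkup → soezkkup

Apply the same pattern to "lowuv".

loezwuv

"lowuv" has last vowel 'u'. The stems whose last vowel is 'u' (sokkup → soezkkup, sesuk → seezsuk) insert -ez- after the first vowel.
So lowuv → loezwuv.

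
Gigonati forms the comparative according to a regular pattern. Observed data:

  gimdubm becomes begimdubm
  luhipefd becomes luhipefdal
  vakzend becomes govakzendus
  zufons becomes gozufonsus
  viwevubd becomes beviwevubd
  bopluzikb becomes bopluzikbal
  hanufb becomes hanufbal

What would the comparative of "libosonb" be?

golibosonbus

viwevubd and vakzend both end in -d yet inflect differently (beviwevubd, govakzendus), so the final letter is not what conditions the rule; the second-to-last letter is.
"libosonb" has second-to-last letter 'n'. The stems whose second-to-last letter is 'n' (zufons → gozufonsus, vakzend → govakzendus) add go- … -us around the stem.
The other patterns: stems whose second-to-last letter is 'b' add the prefix be-; stems whose second-to-last letter is 'f' or 'k' add -al.
So libosonb → golibosonbus.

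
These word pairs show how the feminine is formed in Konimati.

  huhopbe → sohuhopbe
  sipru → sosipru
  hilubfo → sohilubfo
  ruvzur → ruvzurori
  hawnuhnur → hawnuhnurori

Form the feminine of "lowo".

solowo

ruvzur and sipru both have last vowel 'u' yet inflect differently (ruvzurori, sosipru), so the last vowel is not what conditions the rule; whether the stem ends in a vowel or a consonant is.
"lowo" ends in a vowel. The stems ending in a vowel (huhopbe → sohuhopbe, hilubfo → sohilubfo, sipru → sosipru) add the prefix so-.
The other pattern: stems ending in a consonant add -ori.
So lowo → solowo.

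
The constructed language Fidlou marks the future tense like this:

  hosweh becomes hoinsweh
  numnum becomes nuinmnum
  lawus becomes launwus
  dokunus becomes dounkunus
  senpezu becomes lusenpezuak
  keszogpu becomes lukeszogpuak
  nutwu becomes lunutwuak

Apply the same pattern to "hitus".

hiuntus

dokunus and keszogpu both have last vowel 'u' yet inflect differently (dounkunus, lukeszogpuak), so the last vowel is not what conditions the rule; the final letter is.
"hitus" ends in -s. The stems ending in -s (dokunus → dounkunus, lawus → launwus) insert -un- after the first vowel.
The other patterns: stems ending in -u add lu- … -ak around the stem; stems ending in -h or -m insert -in- after the first vowel.
So hitus → hiuntus.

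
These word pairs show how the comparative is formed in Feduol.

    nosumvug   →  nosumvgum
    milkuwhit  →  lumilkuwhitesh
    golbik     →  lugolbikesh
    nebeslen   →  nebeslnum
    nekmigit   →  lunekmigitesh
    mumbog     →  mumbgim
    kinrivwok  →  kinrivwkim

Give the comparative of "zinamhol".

zinamhlim

kinrivwok and golbik both end in -k yet inflect differently (kinrivwkim, lugolbikesh), so the final letter is not what conditions the rule; the last vowel is.
"zinamhol" has last vowel 'o'. The stems whose last vowel is 'o' (mumbog → mumbgim, kinrivwok → kinrivwkim) delete the last vowel and add -im.
The other patterns: stems whose last vowel is 'i' add lu- … -esh around the stem; stems whose last vowel is 'e' or 'u' delete the last vowel and add -um.
So zinamhol → zinamhlim.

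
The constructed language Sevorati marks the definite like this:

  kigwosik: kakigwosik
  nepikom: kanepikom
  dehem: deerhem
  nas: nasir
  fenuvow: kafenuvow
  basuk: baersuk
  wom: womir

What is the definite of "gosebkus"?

wom and dehem both end in -m yet inflect differently (womir, deerhem), so the final letter is not what conditions the rule; the number of vowels is.
"gosebkus" has 3 vowels. The stems with 3 vowels (nepikom → kanepikom, kigwosik → kakigwosik, fenuvow → kafenuvow) add the prefix ka-.
The other patterns: stems with 1 vowel add -ir; stems with 2 vowels insert -er- after the first vowel.
So gosebkus → kagosebkus.

kagosebkus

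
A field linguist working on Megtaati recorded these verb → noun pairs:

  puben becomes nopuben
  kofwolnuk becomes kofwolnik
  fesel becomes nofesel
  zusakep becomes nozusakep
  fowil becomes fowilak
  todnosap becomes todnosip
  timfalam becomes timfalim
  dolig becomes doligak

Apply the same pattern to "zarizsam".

fesel and fowil both end in -l yet inflect differently (nofesel, fowilak), so the final letter is not what conditions the rule; the last vowel is.
"zarizsam" has last vowel 'a'. The stems whose last vowel is 'a' (timfalam → timfalim, todnosap → todnosip) change the last vowel to 'i'.
The other patterns: stems whose last vowel is 'e' add the prefix no-; stems whose last vowel is 'i' add -ak.
So zarizsam → zarizsim.

zarizsim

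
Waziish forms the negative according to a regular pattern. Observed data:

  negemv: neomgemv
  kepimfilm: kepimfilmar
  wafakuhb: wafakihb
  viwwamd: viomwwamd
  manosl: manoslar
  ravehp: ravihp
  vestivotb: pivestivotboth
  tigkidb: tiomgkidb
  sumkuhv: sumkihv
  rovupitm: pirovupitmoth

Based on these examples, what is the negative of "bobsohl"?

negemv and sumkuhv both end in -v yet inflect differently (neomgemv, sumkihv), so the final letter is not what conditions the rule; the second-to-last letter is.
"bobsohl" has second-to-last letter 'h'. The stems whose second-to-last letter is 'h' (ravehp → ravihp, sumkuhv → sumkihv, wafakuhb → wafakihb) change the last vowel to 'i'.
So bobsohl → bobsihl.

bobsihl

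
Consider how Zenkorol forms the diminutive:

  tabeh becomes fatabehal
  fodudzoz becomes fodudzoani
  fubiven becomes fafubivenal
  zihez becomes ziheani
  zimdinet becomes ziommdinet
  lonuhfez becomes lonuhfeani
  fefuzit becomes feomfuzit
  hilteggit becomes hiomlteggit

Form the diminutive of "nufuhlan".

"nufuhlan" ends in -n. The one such stem in the data (fubiven → fafubivenal) adds fa- … -al around the stem, so the same rule applies.
The other patterns: stems ending in -t insert -om- after the first vowel; stems ending in -z drop the final letter and add -ani.
So nufuhlan → fanufuhlanal.

fanufuhlanal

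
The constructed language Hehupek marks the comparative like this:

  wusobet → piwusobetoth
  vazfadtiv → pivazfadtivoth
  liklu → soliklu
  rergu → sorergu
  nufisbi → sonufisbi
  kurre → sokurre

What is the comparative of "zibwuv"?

nufisbi and vazfadtiv both have last vowel 'i' yet inflect differently (sonufisbi, pivazfadtivoth), so the last vowel is not what conditions the rule; whether the stem ends in a vowel or a consonant is.
"zibwuv" ends in a consonant. The stems ending in a consonant (vazfadtiv → pivazfadtivoth, wusobet → piwusobetoth) add pi- … -oth around the stem.
The other pattern: stems ending in a vowel add the prefix so-.
So zibwuv → pizibwuvoth.

pizibwuvoth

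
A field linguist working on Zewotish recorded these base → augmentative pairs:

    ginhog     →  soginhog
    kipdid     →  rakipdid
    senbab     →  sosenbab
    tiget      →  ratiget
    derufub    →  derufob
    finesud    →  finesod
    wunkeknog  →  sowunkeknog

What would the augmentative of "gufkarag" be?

finesud and kipdid both end in -d yet inflect differently (finesod, rakipdid), so the final letter is not what conditions the rule; the last vowel is.
"gufkarag" has last vowel 'a'. The one such stem in the data (senbab → sosenbab) adds the prefix so-, so the same rule applies.
So gufkarag → sogufkarag.

sogufkarag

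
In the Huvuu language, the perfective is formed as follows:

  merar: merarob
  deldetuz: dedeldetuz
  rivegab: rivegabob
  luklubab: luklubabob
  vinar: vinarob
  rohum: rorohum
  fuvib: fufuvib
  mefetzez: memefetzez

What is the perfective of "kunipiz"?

kukunipiz

rivegab and fuvib both end in -b yet inflect differently (rivegabob, fufuvib), so the final letter is not what conditions the rule; the last vowel is.
"kunipiz" has last vowel 'i'. The one such stem in the data (fuvib → fufuvib) repeats the first consonant+vowel as a prefix (as do rohum, mefetzez), so the same rule applies.
So kunipiz → kukunipiz.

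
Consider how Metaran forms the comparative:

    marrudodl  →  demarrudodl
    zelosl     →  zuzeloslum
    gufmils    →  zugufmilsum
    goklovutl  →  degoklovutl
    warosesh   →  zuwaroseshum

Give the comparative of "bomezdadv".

debomezdadv

zelosl and marrudodl both end in -l yet inflect differently (zuzeloslum, demarrudodl), so the final letter is not what conditions the rule; the second-to-last letter is.
"bomezdadv" has second-to-last letter 'd'. The one such stem in the data (marrudodl → demarrudodl) adds the prefix de-, so the same rule applies.
So bomezdadv → debomezdadv.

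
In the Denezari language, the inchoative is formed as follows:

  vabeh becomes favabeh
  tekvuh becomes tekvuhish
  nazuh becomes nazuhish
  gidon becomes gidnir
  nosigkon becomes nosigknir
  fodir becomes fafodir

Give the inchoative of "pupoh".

puphir

"pupoh" has last vowel 'o'. The stems whose last vowel is 'o' (gidon → gidnir, nosigkon → nosigknir) delete the last vowel and add -ir.
The other patterns: stems whose last vowel is 'u' add -ish; stems whose last vowel is 'e' or 'i' add the prefix fa-.
So pupoh → puphir.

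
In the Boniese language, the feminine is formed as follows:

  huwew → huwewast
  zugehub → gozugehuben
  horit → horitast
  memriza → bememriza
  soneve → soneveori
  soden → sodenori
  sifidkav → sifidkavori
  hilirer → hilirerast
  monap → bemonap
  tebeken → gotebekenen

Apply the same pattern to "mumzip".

bemumzip

"mumzip" begins with m-. The stems beginning with m- (memriza → bememriza, monap → bemonap) add the prefix be-.
So mumzip → bemumzip.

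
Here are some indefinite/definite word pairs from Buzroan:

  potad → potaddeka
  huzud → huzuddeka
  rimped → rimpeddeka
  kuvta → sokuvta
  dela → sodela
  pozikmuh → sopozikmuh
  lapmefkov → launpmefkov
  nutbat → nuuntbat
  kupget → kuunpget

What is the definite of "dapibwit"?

potad and kuvta both have last vowel 'a' yet inflect differently (potaddeka, sokuvta), so the last vowel is not what conditions the rule; the final letter is.
"dapibwit" ends in -t. The stems ending in -t (nutbat → nuuntbat, kupget → kuunpget) insert -un- after the first vowel.
So dapibwit → daunpibwit.

daunpibwit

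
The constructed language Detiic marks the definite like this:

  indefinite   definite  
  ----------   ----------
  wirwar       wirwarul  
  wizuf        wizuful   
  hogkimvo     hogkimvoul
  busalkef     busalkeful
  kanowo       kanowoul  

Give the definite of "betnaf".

Every pair shown (wirwar → wirwarul, wizuf → wizuful, hogkimvo → hogkimvoul, …) follows the same rule: add -ul.
So betnaf → betnaful.

betnaful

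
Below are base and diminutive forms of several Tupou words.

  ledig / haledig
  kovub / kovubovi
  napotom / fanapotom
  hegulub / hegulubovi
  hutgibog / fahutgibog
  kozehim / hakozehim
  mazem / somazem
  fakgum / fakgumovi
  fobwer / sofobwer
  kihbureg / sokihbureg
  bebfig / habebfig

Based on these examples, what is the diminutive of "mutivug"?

bebfig and hutgibog both end in -g yet inflect differently (habebfig, fahutgibog), so the final letter is not what conditions the rule; the last vowel is.
"mutivug" has last vowel 'u'. The stems whose last vowel is 'u' (fakgum → fakgumovi, hegulub → hegulubovi, kovub → kovubovi) add -ovi.
The other patterns: stems whose last vowel is 'i' add the prefix ha-; stems whose last vowel is 'o' add the prefix fa-; stems whose last vowel is 'e' add the prefix so-.
So mutivug → mutivugovi.

mutivugovi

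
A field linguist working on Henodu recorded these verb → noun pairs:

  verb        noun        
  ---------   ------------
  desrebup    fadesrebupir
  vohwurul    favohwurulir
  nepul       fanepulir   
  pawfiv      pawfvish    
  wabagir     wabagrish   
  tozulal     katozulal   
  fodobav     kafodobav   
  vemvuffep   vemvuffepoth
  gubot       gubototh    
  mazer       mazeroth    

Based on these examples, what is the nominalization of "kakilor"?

vohwurul and tozulal both end in -l yet inflect differently (favohwurulir, katozulal), so the final letter is not what conditions the rule; the last vowel is.
"kakilor" has last vowel 'o'. The one such stem in the data (gubot → gubototh) adds -oth, so the same rule applies.
The other patterns: stems whose last vowel is 'u' add fa- … -ir around the stem; stems whose last vowel is 'i' delete the last vowel and add -ish; stems whose last vowel is 'a' add the prefix ka-.
So kakilor → kakiloroth.

kakiloroth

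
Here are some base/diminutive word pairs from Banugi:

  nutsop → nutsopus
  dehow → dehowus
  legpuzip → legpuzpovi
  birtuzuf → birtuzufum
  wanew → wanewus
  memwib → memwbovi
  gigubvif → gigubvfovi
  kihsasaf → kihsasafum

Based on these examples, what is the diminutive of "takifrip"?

"takifrip" has last vowel 'i'. The stems whose last vowel is 'i' (legpuzip → legpuzpovi, gigubvif → gigubvfovi, memwib → memwbovi) delete the last vowel and add -ovi.
So takifrip → takifrpovi.

takifrpovi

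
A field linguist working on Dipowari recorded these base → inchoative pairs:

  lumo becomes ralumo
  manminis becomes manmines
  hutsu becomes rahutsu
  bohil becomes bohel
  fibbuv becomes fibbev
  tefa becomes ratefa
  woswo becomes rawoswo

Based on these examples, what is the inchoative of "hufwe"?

rahufwe

"hufwe" ends in a vowel. The stems ending in a vowel (lumo → ralumo, tefa → ratefa, hutsu → rahutsu) add the prefix ra-.
So hufwe → rahufwe.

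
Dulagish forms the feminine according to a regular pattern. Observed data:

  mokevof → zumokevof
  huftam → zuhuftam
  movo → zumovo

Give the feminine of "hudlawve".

Every pair shown (mokevof → zumokevof, huftam → zuhuftam, movo → zumovo) follows the same rule: add the prefix zu-.
So hudlawve → zuhudlawve.

zuhudlawve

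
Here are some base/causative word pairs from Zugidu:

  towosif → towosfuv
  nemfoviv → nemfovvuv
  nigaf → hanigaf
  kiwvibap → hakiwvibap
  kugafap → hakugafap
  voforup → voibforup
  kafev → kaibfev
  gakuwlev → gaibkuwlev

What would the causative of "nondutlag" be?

towosif and nigaf both end in -f yet inflect differently (towosfuv, hanigaf), so the final letter is not what conditions the rule; the last vowel is.
"nondutlag" has last vowel 'a'. The stems whose last vowel is 'a' (nigaf → hanigaf, kiwvibap → hakiwvibap, kugafap → hakugafap) add the prefix ha-.
The other patterns: stems whose last vowel is 'i' delete the last vowel and add -uv; stems whose last vowel is 'e' or 'u' insert -ib- after the first vowel.
So nondutlag → hanondutlag.

hanondutlag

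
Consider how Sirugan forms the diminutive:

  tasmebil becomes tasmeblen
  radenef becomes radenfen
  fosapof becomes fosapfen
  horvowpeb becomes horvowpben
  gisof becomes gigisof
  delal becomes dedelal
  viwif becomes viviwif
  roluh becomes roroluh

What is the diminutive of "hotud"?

hohotud

radenef and gisof both end in -f yet inflect differently (radenfen, gigisof), so the final letter is not what conditions the rule; the number of vowels is.
"hotud" has 2 vowels. The stems with 2 vowels (gisof → gigisof, delal → dedelal, viwif → viviwif) repeat the first consonant+vowel as a prefix.
So hotud → hohotud.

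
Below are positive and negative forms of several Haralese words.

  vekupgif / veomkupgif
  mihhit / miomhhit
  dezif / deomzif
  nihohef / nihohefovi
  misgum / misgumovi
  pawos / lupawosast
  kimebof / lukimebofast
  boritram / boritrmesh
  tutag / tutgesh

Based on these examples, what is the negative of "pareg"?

vekupgif and nihohef both end in -f yet inflect differently (veomkupgif, nihohefovi), so the final letter is not what conditions the rule; the last vowel is.
"pareg" has last vowel 'e'. The one such stem in the data (nihohef → nihohefovi) adds -ovi, so the same rule applies.
The other patterns: stems whose last vowel is 'i' insert -om- after the first vowel; stems whose last vowel is 'o' add lu- … -ast around the stem; stems whose last vowel is 'a' delete the last vowel and add -esh.
So pareg → paregovi.

paregovi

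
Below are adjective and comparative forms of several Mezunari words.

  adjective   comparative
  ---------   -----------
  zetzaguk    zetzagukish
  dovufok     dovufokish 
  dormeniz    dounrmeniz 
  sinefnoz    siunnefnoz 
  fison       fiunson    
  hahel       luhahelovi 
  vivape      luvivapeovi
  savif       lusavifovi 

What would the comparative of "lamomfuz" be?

dovufok and sinefnoz both have last vowel 'o' yet inflect differently (dovufokish, siunnefnoz), so the last vowel is not what conditions the rule; the final letter is.
"lamomfuz" ends in -z. The stems ending in -z (dormeniz → dounrmeniz, sinefnoz → siunnefnoz) insert -un- after the first vowel.
So lamomfuz → launmomfuz.

launmomfuz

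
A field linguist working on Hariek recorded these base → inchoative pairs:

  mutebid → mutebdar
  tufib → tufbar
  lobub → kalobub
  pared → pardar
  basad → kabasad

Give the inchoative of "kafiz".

"kafiz" has last vowel 'i'. The stems whose last vowel is 'i' (tufib → tufbar, mutebid → mutebdar) delete the last vowel and add -ar.
So kafiz → kafzar.

kafzar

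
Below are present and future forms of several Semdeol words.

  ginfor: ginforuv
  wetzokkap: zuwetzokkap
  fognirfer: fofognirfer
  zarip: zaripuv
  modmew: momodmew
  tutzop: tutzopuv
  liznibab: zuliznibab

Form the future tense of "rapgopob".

"rapgopob" has last vowel 'o'. The stems whose last vowel is 'o' (tutzop → tutzopuv, ginfor → ginforuv) add -uv.
So rapgopob → rapgopobuv.

rapgopobuv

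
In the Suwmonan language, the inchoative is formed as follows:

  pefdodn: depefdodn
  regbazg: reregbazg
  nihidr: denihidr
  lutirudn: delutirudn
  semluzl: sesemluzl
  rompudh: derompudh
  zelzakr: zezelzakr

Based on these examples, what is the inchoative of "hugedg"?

dehugedg

"hugedg" has second-to-last letter 'd'. The stems whose second-to-last letter is 'd' (rompudh → derompudh, pefdodn → depefdodn, lutirudn → delutirudn) add the prefix de-.
So hugedg → dehugedg.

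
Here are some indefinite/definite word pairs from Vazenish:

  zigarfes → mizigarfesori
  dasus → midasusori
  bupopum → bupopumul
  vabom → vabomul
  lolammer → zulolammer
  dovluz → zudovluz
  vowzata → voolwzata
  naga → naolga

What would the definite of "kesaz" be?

zukesaz

dasus and bupopum both have last vowel 'u' yet inflect differently (midasusori, bupopumul), so the last vowel is not what conditions the rule; the final letter is.
"kesaz" ends in -z. The one such stem in the data (dovluz → zudovluz) adds the prefix zu-, so the same rule applies.
The other patterns: stems ending in -s add mi- … -ori around the stem; stems ending in -m add -ul; stems ending in -a insert -ol- after the first vowel.
So kesaz → zukesaz.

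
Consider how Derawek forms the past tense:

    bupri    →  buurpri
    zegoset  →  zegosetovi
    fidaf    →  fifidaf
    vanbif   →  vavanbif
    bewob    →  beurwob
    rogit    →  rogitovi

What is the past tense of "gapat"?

vanbif and rogit both have last vowel 'i' yet inflect differently (vavanbif, rogitovi), so the last vowel is not what conditions the rule; the final letter is.
"gapat" ends in -t. The stems ending in -t (zegoset → zegosetovi, rogit → rogitovi) add -ovi.
The other patterns: stems ending in -f repeat the first consonant+vowel as a prefix; stems ending in -b or -i insert -ur- after the first vowel.
So gapat → gapatovi.

gapatovi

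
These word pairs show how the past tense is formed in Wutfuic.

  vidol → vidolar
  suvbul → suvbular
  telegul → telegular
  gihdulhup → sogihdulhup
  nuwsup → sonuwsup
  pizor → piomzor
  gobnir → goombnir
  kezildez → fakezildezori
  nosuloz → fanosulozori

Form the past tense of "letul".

suvbul and gihdulhup both have last vowel 'u' yet inflect differently (suvbular, sogihdulhup), so the last vowel is not what conditions the rule; the final letter is.
"letul" ends in -l. The stems ending in -l (vidol → vidolar, suvbul → suvbular, telegul → telegular) add -ar.
So letul → letular.

letular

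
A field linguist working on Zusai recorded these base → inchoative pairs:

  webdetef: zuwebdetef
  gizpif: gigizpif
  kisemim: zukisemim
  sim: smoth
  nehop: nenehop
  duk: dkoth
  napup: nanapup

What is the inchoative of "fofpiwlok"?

zufofpiwlok

gizpif and webdetef both end in -f yet inflect differently (gigizpif, zuwebdetef), so the final letter is not what conditions the rule; the number of vowels is.
"fofpiwlok" has 3 vowels. The stems with 3 vowels (webdetef → zuwebdetef, kisemim → zukisemim) add the prefix zu-.
So fofpiwlok → zufofpiwlok.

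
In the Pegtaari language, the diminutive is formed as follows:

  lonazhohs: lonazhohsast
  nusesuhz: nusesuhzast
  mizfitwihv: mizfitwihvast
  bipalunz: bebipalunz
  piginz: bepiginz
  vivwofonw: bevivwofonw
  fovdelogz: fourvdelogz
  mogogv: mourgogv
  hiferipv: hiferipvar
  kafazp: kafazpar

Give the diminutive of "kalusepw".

nusesuhz and bipalunz both end in -z yet inflect differently (nusesuhzast, bebipalunz), so the final letter is not what conditions the rule; the second-to-last letter is.
"kalusepw" has second-to-last letter 'p'. The one such stem in the data (hiferipv → hiferipvar) adds -ar, so the same rule applies.
The other patterns: stems whose second-to-last letter is 'h' add -ast; stems whose second-to-last letter is 'n' add the prefix be-; stems whose second-to-last letter is 'g' insert -ur- after the first vowel.
So kalusepw → kalusepwar.

kalusepwar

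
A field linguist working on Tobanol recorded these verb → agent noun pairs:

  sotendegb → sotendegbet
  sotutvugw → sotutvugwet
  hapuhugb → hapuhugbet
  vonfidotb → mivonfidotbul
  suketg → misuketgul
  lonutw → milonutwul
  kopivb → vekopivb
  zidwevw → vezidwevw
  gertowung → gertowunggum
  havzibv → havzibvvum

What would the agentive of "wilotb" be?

miwilotbul

sotendegb and vonfidotb both end in -b yet inflect differently (sotendegbet, mivonfidotbul), so the final letter is not what conditions the rule; the second-to-last letter is.
"wilotb" has second-to-last letter 't'. The stems whose second-to-last letter is 't' (vonfidotb → mivonfidotbul, suketg → misuketgul, lonutw → milonutwul) add mi- … -ul around the stem.
The other patterns: stems whose second-to-last letter is 'g' add -et; stems whose second-to-last letter is 'v' add the prefix ve-; stems whose second-to-last letter is 'b' or 'n' double the final consonant and add -um.
So wilotb → miwilotbul.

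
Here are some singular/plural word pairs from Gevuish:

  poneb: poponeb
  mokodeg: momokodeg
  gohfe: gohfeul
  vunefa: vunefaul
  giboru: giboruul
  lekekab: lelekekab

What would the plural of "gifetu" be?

vunefa and lekekab both have last vowel 'a' yet inflect differently (vunefaul, lelekekab), so the last vowel is not what conditions the rule; whether the stem ends in a vowel or a consonant is.
"gifetu" ends in a vowel. The stems ending in a vowel (vunefa → vunefaul, giboru → giboruul, gohfe → gohfeul) add -ul.
The other pattern: stems ending in a consonant repeat the first consonant+vowel as a prefix.
So gifetu → gifetuul.

gifetuul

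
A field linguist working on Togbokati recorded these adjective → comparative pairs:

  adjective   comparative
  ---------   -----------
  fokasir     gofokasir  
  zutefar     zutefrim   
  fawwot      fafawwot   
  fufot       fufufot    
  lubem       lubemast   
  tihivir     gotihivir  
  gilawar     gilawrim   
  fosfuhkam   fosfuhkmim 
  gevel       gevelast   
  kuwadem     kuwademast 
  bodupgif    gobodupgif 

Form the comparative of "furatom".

fufuratom

"furatom" has last vowel 'o'. The stems whose last vowel is 'o' (fufot → fufufot, fawwot → fafawwot) repeat the first consonant+vowel as a prefix.
So furatom → fufuratom.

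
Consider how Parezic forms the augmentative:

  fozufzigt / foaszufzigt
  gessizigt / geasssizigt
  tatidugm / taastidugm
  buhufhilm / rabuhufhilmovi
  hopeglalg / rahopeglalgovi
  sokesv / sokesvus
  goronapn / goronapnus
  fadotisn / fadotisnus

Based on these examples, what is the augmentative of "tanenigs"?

taasnenigs

"tanenigs" has second-to-last letter 'g'. The stems whose second-to-last letter is 'g' (fozufzigt → foaszufzigt, gessizigt → geasssizigt, tatidugm → taastidugm) insert -as- after the first vowel.
The other patterns: stems whose second-to-last letter is 'l' add ra- … -ovi around the stem; stems whose second-to-last letter is 'p' or 's' add -us.
So tanenigs → taasnenigs.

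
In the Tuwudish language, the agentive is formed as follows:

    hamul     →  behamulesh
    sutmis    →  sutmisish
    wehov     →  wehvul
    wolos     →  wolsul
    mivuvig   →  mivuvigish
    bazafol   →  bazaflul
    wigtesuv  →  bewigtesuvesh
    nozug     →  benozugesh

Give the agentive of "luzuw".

beluzuwesh

bazafol and hamul both end in -l yet inflect differently (bazaflul, behamulesh), so the final letter is not what conditions the rule; the last vowel is.
"luzuw" has last vowel 'u'. The stems whose last vowel is 'u' (hamul → behamulesh, nozug → benozugesh, wigtesuv → bewigtesuvesh) add be- … -esh around the stem.
The other patterns: stems whose last vowel is 'o' delete the last vowel and add -ul; stems whose last vowel is 'i' add -ish.
So luzuw → beluzuwesh.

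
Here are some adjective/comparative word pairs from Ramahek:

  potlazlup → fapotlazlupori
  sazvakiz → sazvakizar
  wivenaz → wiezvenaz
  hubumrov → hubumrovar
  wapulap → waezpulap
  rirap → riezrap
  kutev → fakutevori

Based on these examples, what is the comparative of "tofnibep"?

fatofnibepori

kutev and hubumrov both end in -v yet inflect differently (fakutevori, hubumrovar), so the final letter is not what conditions the rule; the last vowel is.
"tofnibep" has last vowel 'e'. The one such stem in the data (kutev → fakutevori) adds fa- … -ori around the stem, so the same rule applies.
The other patterns: stems whose last vowel is 'i' or 'o' add -ar; stems whose last vowel is 'a' insert -ez- after the first vowel.
So tofnibep → fatofnibepori.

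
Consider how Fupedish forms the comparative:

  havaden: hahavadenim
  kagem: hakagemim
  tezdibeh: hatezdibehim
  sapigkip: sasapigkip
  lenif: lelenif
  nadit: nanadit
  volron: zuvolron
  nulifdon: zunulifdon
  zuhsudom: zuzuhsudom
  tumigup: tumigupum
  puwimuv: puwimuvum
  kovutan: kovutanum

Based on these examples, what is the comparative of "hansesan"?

hansesanum

havaden and volron both end in -n yet inflect differently (hahavadenim, zuvolron), so the final letter is not what conditions the rule; the last vowel is.
"hansesan" has last vowel 'a'. The one such stem in the data (kovutan → kovutanum) adds -um, so the same rule applies.
The other patterns: stems whose last vowel is 'e' add ha- … -im around the stem; stems whose last vowel is 'i' repeat the first consonant+vowel as a prefix; stems whose last vowel is 'o' add the prefix zu-.
So hansesan → hansesanum.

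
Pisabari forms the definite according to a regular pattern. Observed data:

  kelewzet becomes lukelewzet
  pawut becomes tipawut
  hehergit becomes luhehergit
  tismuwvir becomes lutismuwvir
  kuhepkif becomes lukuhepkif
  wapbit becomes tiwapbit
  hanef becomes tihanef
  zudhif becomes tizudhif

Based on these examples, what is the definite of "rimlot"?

"rimlot" has 2 vowels. The stems with 2 vowels (pawut → tipawut, hanef → tihanef, wapbit → tiwapbit) add the prefix ti-.
The other pattern: stems with 3 vowels add the prefix lu-.
So rimlot → tirimlot.

tirimlot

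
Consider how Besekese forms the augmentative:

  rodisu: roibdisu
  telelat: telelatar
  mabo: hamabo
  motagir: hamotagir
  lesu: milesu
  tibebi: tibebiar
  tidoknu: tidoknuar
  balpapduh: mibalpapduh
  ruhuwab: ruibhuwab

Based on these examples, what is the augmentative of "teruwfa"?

teruwfaar

tidoknu and rodisu both end in -u yet inflect differently (tidoknuar, roibdisu), so the final letter is not what conditions the rule; the first letter is.
"teruwfa" begins with t-. The stems beginning with t- (telelat → telelatar, tibebi → tibebiar, tidoknu → tidoknuar) add -ar.
So teruwfa → teruwfaar.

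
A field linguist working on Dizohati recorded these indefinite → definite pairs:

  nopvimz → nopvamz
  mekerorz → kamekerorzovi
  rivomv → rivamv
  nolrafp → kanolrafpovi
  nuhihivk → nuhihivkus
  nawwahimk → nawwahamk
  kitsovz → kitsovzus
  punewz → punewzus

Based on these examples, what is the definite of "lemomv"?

nopvimz and kitsovz both end in -z yet inflect differently (nopvamz, kitsovzus), so the final letter is not what conditions the rule; the second-to-last letter is.
"lemomv" has second-to-last letter 'm'. The stems whose second-to-last letter is 'm' (nawwahimk → nawwahamk, rivomv → rivamv, nopvimz → nopvamz) change the last vowel to 'a'.
The other patterns: stems whose second-to-last letter is 'v' or 'w' add -us; stems whose second-to-last letter is 'f' or 'r' add ka- … -ovi around the stem.
So lemomv → lemamv.

lemamv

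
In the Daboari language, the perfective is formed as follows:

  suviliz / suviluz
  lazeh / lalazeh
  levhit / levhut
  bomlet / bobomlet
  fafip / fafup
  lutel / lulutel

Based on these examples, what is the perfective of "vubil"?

bomlet and levhit both end in -t yet inflect differently (bobomlet, levhut), so the final letter is not what conditions the rule; the last vowel is.
"vubil" has last vowel 'i'. The stems whose last vowel is 'i' (levhit → levhut, fafip → fafup, suviliz → suviluz) change the last vowel to 'u'.
So vubil → vubul.

vubul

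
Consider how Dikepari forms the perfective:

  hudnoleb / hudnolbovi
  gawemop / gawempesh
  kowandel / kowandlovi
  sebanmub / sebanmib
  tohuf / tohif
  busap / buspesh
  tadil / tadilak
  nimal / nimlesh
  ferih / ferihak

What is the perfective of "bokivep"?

"bokivep" has last vowel 'e'. The stems whose last vowel is 'e' (kowandel → kowandlovi, hudnoleb → hudnolbovi) delete the last vowel and add -ovi.
So bokivep → bokivpovi.

bokivpovi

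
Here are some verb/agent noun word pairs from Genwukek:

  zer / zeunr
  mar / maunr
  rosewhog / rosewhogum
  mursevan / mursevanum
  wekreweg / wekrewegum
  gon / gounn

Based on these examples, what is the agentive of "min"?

mursevan and gon both end in -n yet inflect differently (mursevanum, gounn), so the final letter is not what conditions the rule; the number of vowels is.
"min" has 1 vowel. The stems with 1 vowel (gon → gounn, mar → maunr, zer → zeunr) insert -un- after the first vowel.
The other pattern: stems with 3 vowels add -um.
So min → miunn.

miunn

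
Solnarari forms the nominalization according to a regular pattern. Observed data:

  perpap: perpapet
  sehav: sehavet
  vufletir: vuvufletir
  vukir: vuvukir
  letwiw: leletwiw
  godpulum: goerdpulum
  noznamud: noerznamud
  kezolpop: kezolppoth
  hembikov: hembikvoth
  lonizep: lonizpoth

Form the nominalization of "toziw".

totoziw

perpap and kezolpop both end in -p yet inflect differently (perpapet, kezolppoth), so the final letter is not what conditions the rule; the last vowel is.
"toziw" has last vowel 'i'. The stems whose last vowel is 'i' (vufletir → vuvufletir, vukir → vuvukir, letwiw → leletwiw) repeat the first consonant+vowel as a prefix.
So toziw → totoziw.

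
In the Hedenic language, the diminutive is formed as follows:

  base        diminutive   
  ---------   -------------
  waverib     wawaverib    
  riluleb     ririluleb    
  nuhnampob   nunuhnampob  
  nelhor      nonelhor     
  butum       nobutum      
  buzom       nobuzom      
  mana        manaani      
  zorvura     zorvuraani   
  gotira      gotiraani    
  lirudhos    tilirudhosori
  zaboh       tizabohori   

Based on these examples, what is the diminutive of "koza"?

kozaani

nuhnampob and nelhor both have last vowel 'o' yet inflect differently (nunuhnampob, nonelhor), so the last vowel is not what conditions the rule; the final letter is.
"koza" ends in -a. The stems ending in -a (mana → manaani, zorvura → zorvuraani, gotira → gotiraani) add -ani.
So koza → kozaani.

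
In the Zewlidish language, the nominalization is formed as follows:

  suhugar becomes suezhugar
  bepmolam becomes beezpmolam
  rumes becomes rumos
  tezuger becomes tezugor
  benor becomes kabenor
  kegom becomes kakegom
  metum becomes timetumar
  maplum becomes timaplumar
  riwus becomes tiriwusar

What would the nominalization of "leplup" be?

suhugar and tezuger both end in -r yet inflect differently (suezhugar, tezugor), so the final letter is not what conditions the rule; the last vowel is.
"leplup" has last vowel 'u'. The stems whose last vowel is 'u' (metum → timetumar, maplum → timaplumar, riwus → tiriwusar) add ti- … -ar around the stem.
The other patterns: stems whose last vowel is 'a' insert -ez- after the first vowel; stems whose last vowel is 'e' change the last vowel to 'o'; stems whose last vowel is 'o' add the prefix ka-.
So leplup → tileplupar.

tileplupar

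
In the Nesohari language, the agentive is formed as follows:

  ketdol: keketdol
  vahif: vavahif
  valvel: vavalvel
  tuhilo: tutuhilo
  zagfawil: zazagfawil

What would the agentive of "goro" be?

Every pair shown (ketdol → keketdol, vahif → vavahif, valvel → vavalvel, …) follows the same rule: repeat the first consonant+vowel as a prefix.
So goro → gogoro.

gogoro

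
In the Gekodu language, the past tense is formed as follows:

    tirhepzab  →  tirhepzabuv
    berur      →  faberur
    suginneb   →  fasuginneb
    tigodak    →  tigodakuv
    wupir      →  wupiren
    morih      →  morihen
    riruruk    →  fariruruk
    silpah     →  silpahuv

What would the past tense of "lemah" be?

"lemah" has last vowel 'a'. The stems whose last vowel is 'a' (tirhepzab → tirhepzabuv, silpah → silpahuv, tigodak → tigodakuv) add -uv.
So lemah → lemahuv.

lemahuv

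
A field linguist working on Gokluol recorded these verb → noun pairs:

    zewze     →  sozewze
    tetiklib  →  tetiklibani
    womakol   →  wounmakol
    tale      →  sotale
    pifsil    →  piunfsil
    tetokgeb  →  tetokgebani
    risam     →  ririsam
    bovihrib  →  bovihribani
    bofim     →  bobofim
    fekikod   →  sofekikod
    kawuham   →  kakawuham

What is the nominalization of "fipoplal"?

"fipoplal" ends in -l. The stems ending in -l (womakol → wounmakol, pifsil → piunfsil) insert -un- after the first vowel.
So fipoplal → fiunpoplal.

fiunpoplal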